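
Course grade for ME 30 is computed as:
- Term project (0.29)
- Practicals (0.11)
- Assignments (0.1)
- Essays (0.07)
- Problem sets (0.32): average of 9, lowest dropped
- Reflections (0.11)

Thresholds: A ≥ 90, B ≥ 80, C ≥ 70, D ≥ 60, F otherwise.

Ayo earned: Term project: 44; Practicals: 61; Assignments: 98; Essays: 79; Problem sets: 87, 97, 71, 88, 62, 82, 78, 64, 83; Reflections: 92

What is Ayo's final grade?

C

Problem sets: drop 62 → average of remaining 8 = 650/8 = 81.25
Weighted total:
  Term project 44 × 0.29 = 12.76
  Practicals 61 × 0.11 = 6.71
  Assignments 98 × 0.1 = 9.8
  Essays 79 × 0.07 = 5.53
  Problem sets 81.25 × 0.32 = 26
  Reflections 92 × 0.11 = 10.12
Sum = 70.92
70.92 is ≥ 70 and < 80 → C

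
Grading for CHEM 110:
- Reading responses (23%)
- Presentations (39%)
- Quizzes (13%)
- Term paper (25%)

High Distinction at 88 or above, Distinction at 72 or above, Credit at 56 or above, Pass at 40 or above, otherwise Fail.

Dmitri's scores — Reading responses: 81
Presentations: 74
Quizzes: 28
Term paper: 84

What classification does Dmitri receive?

Distinction

Weighted total:
  Reading responses 81 × 0.23 = 18.63
  Presentations 74 × 0.39 = 28.86
  Quizzes 28 × 0.13 = 3.64
  Term paper 84 × 0.25 = 21
Sum = 72.13
72.13 is ≥ 72 and < 88 → Distinction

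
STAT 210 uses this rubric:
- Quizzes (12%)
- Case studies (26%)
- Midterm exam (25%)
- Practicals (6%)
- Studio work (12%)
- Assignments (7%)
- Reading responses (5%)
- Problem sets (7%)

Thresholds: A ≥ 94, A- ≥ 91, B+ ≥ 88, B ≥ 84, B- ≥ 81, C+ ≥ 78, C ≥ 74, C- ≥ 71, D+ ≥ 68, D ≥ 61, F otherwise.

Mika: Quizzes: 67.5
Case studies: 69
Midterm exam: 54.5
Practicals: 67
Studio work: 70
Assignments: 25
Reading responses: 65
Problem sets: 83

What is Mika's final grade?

Weighted total:
  Quizzes 67.5 × 0.12 = 8.1
  Case studies 69 × 0.26 = 17.94
  Midterm exam 54.5 × 0.25 = 13.625
  Practicals 67 × 0.06 = 4.02
  Studio work 70 × 0.12 = 8.4
  Assignments 25 × 0.07 = 1.75
  Reading responses 65 × 0.05 = 3.25
  Problem sets 83 × 0.07 = 5.81
Sum = 62.895
62.895 is ≥ 61 and < 68 → D

D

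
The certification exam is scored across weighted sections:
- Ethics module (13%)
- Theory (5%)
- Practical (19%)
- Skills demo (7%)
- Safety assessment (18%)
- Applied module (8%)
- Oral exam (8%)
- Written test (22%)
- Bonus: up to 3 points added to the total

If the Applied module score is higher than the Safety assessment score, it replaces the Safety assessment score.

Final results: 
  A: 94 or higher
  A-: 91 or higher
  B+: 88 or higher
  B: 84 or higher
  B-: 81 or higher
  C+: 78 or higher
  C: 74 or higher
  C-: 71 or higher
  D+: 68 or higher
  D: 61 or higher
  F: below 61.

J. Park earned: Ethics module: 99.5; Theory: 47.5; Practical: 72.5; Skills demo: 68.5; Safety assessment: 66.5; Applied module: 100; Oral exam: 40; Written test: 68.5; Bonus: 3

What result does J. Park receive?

B-

Applied module (100) > Safety assessment (66.5), so Safety assessment counts as 100.
Weighted total:
  Ethics module 99.5 × 0.13 = 12.935
  Theory 47.5 × 0.05 = 2.375
  Practical 72.5 × 0.19 = 13.775
  Skills demo 68.5 × 0.07 = 4.795
  Safety assessment 100 × 0.18 = 18
  Applied module 100 × 0.08 = 8
  Oral exam 40 × 0.08 = 3.2
  Written test 68.5 × 0.22 = 15.07
Sum = 78.15
Bonus: 78.15 + 3 = 81.15
81.15 is ≥ 81 and < 84 → B-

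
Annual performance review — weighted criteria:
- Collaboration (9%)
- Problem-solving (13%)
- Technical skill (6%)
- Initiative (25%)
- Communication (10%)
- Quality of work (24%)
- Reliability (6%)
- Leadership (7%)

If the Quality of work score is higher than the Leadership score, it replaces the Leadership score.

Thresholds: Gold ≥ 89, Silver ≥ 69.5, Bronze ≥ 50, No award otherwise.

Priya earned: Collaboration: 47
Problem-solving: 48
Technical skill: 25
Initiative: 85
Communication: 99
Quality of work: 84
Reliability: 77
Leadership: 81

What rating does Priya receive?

Quality of work (84) > Leadership (81), so Leadership counts as 84.
Weighted total:
  Collaboration 47 × 0.09 = 4.23
  Problem-solving 48 × 0.13 = 6.24
  Technical skill 25 × 0.06 = 1.5
  Initiative 85 × 0.25 = 21.25
  Communication 99 × 0.1 = 9.9
  Quality of work 84 × 0.24 = 20.16
  Reliability 77 × 0.06 = 4.62
  Leadership 84 × 0.07 = 5.88
Sum = 73.78
73.78 is ≥ 69.5 and < 89 → Silver

Silver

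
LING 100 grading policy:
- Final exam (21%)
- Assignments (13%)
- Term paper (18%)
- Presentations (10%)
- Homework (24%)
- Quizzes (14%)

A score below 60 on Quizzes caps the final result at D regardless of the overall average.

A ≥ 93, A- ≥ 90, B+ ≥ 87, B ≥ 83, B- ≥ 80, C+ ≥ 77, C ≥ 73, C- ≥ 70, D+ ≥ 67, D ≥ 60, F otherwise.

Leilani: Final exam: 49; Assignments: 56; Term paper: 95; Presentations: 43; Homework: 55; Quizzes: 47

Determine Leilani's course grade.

Quizzes score 47 < 60: minimum not met.
Weighted total:
  Final exam 49 × 0.21 = 10.29
  Assignments 56 × 0.13 = 7.28
  Term paper 95 × 0.18 = 17.1
  Presentations 43 × 0.1 = 4.3
  Homework 55 × 0.24 = 13.2
  Quizzes 47 × 0.14 = 6.58
Sum = 58.75
58.75 would be F; cap at D applies → F.

F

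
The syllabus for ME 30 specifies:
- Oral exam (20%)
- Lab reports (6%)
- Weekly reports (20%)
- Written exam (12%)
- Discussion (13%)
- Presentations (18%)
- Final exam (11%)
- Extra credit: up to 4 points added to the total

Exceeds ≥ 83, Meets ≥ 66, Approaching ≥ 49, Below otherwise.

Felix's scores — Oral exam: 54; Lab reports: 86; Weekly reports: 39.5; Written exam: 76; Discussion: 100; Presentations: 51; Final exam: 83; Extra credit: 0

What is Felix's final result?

Approaching

Weighted total:
  Oral exam 54 × 0.2 = 10.8
  Lab reports 86 × 0.06 = 5.16
  Weekly reports 39.5 × 0.2 = 7.9
  Written exam 76 × 0.12 = 9.12
  Discussion 100 × 0.13 = 13
  Presentations 51 × 0.18 = 9.18
  Final exam 83 × 0.11 = 9.13
Sum = 64.29
Extra credit: 64.29 + 0 = 64.29
64.29 is ≥ 49 and < 66 → Approaching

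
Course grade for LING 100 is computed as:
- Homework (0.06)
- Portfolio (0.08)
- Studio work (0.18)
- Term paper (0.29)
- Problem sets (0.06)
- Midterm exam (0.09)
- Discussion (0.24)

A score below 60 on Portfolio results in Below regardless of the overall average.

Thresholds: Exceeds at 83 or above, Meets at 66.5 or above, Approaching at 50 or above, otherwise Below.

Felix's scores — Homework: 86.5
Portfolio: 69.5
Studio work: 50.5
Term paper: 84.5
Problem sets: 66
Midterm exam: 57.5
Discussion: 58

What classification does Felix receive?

Meets

Portfolio score 69.5 ≥ 60: minimum met.
Weighted total:
  Homework 86.5 × 0.06 = 5.19
  Portfolio 69.5 × 0.08 = 5.56
  Studio work 50.5 × 0.18 = 9.09
  Term paper 84.5 × 0.29 = 24.505
  Problem sets 66 × 0.06 = 3.96
  Midterm exam 57.5 × 0.09 = 5.175
  Discussion 58 × 0.24 = 13.92
Sum = 67.4
67.4 is ≥ 66.5 and < 83 → Meets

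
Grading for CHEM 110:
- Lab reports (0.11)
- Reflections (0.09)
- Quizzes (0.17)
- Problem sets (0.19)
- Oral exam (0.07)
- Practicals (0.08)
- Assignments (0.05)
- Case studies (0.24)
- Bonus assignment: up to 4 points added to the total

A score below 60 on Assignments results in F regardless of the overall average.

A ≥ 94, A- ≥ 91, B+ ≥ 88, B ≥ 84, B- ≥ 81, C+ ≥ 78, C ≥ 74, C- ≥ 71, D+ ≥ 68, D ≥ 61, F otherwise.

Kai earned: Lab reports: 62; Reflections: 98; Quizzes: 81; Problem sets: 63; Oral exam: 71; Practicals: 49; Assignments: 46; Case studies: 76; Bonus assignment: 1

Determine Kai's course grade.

Assignments score 46 < 60: minimum not met.
Weighted total:
  Lab reports 62 × 0.11 = 6.82
  Reflections 98 × 0.09 = 8.82
  Quizzes 81 × 0.17 = 13.77
  Problem sets 63 × 0.19 = 11.97
  Oral exam 71 × 0.07 = 4.97
  Practicals 49 × 0.08 = 3.92
  Assignments 46 × 0.05 = 2.3
  Case studies 76 × 0.24 = 18.24
Sum = 70.81
Bonus assignment: 70.81 + 1 = 71.81
Because the Assignments minimum was not met, the result is F.

F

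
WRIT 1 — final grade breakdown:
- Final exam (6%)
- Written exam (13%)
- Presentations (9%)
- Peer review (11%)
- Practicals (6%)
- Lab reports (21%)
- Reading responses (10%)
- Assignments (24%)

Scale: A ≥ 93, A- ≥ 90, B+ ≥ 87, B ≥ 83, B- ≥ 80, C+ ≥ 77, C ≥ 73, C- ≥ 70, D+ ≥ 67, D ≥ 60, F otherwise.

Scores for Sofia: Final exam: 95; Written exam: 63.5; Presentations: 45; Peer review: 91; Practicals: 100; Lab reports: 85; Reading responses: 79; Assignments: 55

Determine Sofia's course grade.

Weighted total:
  Final exam 95 × 0.06 = 5.7
  Written exam 63.5 × 0.13 = 8.255
  Presentations 45 × 0.09 = 4.05
  Peer review 91 × 0.11 = 10.01
  Practicals 100 × 0.06 = 6
  Lab reports 85 × 0.21 = 17.85
  Reading responses 79 × 0.1 = 7.9
  Assignments 55 × 0.24 = 13.2
Sum = 72.965
72.965 is ≥ 70 and < 73 → C-

C-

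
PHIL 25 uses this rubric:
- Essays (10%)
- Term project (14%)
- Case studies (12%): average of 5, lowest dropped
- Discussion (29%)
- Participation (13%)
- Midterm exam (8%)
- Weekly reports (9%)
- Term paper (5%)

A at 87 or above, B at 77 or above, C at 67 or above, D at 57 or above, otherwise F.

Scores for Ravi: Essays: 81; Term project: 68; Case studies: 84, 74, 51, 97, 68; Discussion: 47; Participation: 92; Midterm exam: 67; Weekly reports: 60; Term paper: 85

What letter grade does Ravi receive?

C

Case studies: drop 51 → average of remaining 4 = 323/4 = 80.75
Weighted total:
  Essays 81 × 0.1 = 8.1
  Term project 68 × 0.14 = 9.52
  Case studies 80.75 × 0.12 = 9.69
  Discussion 47 × 0.29 = 13.63
  Participation 92 × 0.13 = 11.96
  Midterm exam 67 × 0.08 = 5.36
  Weekly reports 60 × 0.09 = 5.4
  Term paper 85 × 0.05 = 4.25
Sum = 67.91
67.91 is ≥ 67 and < 77 → C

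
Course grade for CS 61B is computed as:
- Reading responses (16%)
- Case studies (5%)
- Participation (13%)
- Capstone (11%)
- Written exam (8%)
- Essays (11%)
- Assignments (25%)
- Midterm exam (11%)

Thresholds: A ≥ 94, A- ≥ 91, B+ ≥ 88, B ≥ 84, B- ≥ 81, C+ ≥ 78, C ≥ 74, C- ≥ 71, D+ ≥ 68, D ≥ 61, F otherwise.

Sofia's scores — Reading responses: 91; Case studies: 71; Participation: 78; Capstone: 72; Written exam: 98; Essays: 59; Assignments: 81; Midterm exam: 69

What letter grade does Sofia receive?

C+

Weighted total:
  Reading responses 91 × 0.16 = 14.56
  Case studies 71 × 0.05 = 3.55
  Participation 78 × 0.13 = 10.14
  Capstone 72 × 0.11 = 7.92
  Written exam 98 × 0.08 = 7.84
  Essays 59 × 0.11 = 6.49
  Assignments 81 × 0.25 = 20.25
  Midterm exam 69 × 0.11 = 7.59
Sum = 78.34
78.34 is ≥ 78 and < 81 → C+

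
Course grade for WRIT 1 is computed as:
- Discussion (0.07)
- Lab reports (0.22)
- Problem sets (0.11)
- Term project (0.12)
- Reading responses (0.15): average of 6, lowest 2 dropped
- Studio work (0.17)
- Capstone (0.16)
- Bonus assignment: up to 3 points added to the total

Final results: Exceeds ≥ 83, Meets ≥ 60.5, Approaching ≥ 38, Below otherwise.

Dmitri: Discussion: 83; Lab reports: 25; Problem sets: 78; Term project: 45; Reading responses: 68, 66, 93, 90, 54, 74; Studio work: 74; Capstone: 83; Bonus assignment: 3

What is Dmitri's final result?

Reading responses: drop 54, 66 → average of remaining 4 = 325/4 = 81.25
Weighted total:
  Discussion 83 × 0.07 = 5.81
  Lab reports 25 × 0.22 = 5.5
  Problem sets 78 × 0.11 = 8.58
  Term project 45 × 0.12 = 5.4
  Reading responses 81.25 × 0.15 = 12.1875
  Studio work 74 × 0.17 = 12.58
  Capstone 83 × 0.16 = 13.28
Sum = 63.3375
Bonus assignment: 63.3375 + 3 = 66.3375
66.3375 is ≥ 60.5 and < 83 → Meets

Meets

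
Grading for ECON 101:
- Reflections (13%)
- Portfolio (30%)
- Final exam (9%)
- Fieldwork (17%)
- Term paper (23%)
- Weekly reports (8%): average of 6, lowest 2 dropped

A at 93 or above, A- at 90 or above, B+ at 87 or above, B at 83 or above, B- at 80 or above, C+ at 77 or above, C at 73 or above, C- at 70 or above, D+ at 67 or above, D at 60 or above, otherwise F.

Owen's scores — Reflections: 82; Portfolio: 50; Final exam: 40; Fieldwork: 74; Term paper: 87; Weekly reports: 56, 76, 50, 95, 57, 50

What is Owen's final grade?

D+

Weekly reports: drop 50, 50 → average of remaining 4 = 284/4 = 71
Weighted total:
  Reflections 82 × 0.13 = 10.66
  Portfolio 50 × 0.3 = 15
  Final exam 40 × 0.09 = 3.6
  Fieldwork 74 × 0.17 = 12.58
  Term paper 87 × 0.23 = 20.01
  Weekly reports 71 × 0.08 = 5.68
Sum = 67.53
67.53 is ≥ 67 and < 70 → D+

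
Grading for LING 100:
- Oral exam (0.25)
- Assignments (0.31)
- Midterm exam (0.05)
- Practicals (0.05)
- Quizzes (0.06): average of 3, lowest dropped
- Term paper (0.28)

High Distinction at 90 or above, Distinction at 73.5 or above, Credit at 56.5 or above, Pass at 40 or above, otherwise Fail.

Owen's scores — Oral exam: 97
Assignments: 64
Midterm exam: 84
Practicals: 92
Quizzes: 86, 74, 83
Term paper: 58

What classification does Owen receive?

Distinction

Quizzes: drop 74 → average of remaining 2 = 169/2 = 84.5
Weighted total:
  Oral exam 97 × 0.25 = 24.25
  Assignments 64 × 0.31 = 19.84
  Midterm exam 84 × 0.05 = 4.2
  Practicals 92 × 0.05 = 4.6
  Quizzes 84.5 × 0.06 = 5.07
  Term paper 58 × 0.28 = 16.24
Sum = 74.2
74.2 is ≥ 73.5 and < 90 → Distinction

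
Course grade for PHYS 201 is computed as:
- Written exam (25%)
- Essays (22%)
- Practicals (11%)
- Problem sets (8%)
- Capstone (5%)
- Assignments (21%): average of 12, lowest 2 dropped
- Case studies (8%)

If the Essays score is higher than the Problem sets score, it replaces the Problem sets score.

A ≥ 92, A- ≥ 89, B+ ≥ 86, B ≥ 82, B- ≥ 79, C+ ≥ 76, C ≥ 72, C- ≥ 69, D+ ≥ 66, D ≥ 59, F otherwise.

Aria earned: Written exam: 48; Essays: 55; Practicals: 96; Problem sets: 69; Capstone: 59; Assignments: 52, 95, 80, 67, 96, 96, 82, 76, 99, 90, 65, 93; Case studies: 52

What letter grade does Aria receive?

D

Assignments: drop 52, 65 → average of remaining 10 = 874/10 = 87.4
Essays (55) ≤ Problem sets (69), so Problem sets stays at 69.
Weighted total:
  Written exam 48 × 0.25 = 12
  Essays 55 × 0.22 = 12.1
  Practicals 96 × 0.11 = 10.56
  Problem sets 69 × 0.08 = 5.52
  Capstone 59 × 0.05 = 2.95
  Assignments 87.4 × 0.21 = 18.354
  Case studies 52 × 0.08 = 4.16
Sum = 65.644
65.644 is ≥ 59 and < 66 → D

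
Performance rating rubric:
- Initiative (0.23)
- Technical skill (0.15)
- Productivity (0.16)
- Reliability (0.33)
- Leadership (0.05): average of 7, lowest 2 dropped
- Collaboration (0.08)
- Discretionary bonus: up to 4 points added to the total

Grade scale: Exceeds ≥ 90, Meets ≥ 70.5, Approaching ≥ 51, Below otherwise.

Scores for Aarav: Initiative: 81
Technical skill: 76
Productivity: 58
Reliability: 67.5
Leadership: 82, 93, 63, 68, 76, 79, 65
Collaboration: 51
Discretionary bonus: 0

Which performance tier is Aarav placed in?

Leadership: drop 63, 65 → average of remaining 5 = 398/5 = 79.6
Weighted total:
  Initiative 81 × 0.23 = 18.63
  Technical skill 76 × 0.15 = 11.4
  Productivity 58 × 0.16 = 9.28
  Reliability 67.5 × 0.33 = 22.275
  Leadership 79.6 × 0.05 = 3.98
  Collaboration 51 × 0.08 = 4.08
Sum = 69.645
Discretionary bonus: 69.645 + 0 = 69.645
69.645 is ≥ 51 and < 70.5 → Approaching

Approaching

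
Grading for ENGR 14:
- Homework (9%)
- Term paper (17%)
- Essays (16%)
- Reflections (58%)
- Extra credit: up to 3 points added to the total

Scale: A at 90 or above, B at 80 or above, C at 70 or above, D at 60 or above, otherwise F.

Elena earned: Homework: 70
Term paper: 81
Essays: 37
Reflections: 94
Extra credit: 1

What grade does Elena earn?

B

Weighted total:
  Homework 70 × 0.09 = 6.3
  Term paper 81 × 0.17 = 13.77
  Essays 37 × 0.16 = 5.92
  Reflections 94 × 0.58 = 54.52
Sum = 80.51
Extra credit: 80.51 + 1 = 81.51
81.51 is ≥ 80 and < 90 → B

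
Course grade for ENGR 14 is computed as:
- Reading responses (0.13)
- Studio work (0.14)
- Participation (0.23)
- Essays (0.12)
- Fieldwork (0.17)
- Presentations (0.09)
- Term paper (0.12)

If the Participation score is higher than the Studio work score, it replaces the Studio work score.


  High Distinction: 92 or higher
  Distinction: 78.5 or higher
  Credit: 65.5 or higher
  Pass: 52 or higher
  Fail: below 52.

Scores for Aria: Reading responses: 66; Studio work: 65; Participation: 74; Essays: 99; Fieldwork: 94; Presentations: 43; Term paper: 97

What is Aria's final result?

Distinction

Participation (74) > Studio work (65), so Studio work counts as 74.
Weighted total:
  Reading responses 66 × 0.13 = 8.58
  Studio work 74 × 0.14 = 10.36
  Participation 74 × 0.23 = 17.02
  Essays 99 × 0.12 = 11.88
  Fieldwork 94 × 0.17 = 15.98
  Presentations 43 × 0.09 = 3.87
  Term paper 97 × 0.12 = 11.64
Sum = 79.33
79.33 is ≥ 78.5 and < 92 → Distinction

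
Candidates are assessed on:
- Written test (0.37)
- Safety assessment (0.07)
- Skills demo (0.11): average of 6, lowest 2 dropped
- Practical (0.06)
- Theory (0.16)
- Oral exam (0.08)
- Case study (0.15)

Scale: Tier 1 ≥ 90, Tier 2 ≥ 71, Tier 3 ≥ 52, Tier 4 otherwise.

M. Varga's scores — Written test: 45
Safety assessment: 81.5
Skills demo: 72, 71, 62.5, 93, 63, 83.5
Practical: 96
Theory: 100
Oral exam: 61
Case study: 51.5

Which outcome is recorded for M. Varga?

Skills demo: drop 62.5, 63 → average of remaining 4 = 319.5/4 = 79.875
Weighted total:
  Written test 45 × 0.37 = 16.65
  Safety assessment 81.5 × 0.07 = 5.705
  Skills demo 79.875 × 0.11 = 8.78625
  Practical 96 × 0.06 = 5.76
  Theory 100 × 0.16 = 16
  Oral exam 61 × 0.08 = 4.88
  Case study 51.5 × 0.15 = 7.725
Sum = 65.50625
65.50625 is ≥ 52 and < 71 → Tier 3

Tier 3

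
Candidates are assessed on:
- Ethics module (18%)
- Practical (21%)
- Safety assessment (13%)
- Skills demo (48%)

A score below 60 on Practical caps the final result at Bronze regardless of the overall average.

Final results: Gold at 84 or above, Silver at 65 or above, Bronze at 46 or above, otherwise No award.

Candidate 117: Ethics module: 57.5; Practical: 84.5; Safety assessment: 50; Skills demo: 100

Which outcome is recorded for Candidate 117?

Silver

Practical score 84.5 ≥ 60: minimum met.
Weighted total:
  Ethics module 57.5 × 0.18 = 10.35
  Practical 84.5 × 0.21 = 17.745
  Safety assessment 50 × 0.13 = 6.5
  Skills demo 100 × 0.48 = 48
Sum = 82.595
82.595 is ≥ 65 and < 84 → Silver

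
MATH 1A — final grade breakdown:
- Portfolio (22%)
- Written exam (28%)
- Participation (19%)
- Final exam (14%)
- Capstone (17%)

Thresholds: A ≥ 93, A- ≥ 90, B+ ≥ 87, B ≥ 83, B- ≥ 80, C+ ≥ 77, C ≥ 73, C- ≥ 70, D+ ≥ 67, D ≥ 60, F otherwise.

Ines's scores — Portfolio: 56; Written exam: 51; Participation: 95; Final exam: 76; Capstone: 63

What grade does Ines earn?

D

Weighted total:
  Portfolio 56 × 0.22 = 12.32
  Written exam 51 × 0.28 = 14.28
  Participation 95 × 0.19 = 18.05
  Final exam 76 × 0.14 = 10.64
  Capstone 63 × 0.17 = 10.71
Sum = 66
66 is ≥ 60 and < 67 → D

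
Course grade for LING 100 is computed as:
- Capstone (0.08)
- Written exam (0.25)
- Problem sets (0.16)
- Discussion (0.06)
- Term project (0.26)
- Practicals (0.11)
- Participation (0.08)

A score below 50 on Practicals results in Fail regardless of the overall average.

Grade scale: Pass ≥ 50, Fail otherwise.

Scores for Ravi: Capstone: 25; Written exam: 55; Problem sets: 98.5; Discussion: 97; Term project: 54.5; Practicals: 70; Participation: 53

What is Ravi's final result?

Practicals score 70 ≥ 50: minimum met.
Weighted total:
  Capstone 25 × 0.08 = 2
  Written exam 55 × 0.25 = 13.75
  Problem sets 98.5 × 0.16 = 15.76
  Discussion 97 × 0.06 = 5.82
  Term project 54.5 × 0.26 = 14.17
  Practicals 70 × 0.11 = 7.7
  Participation 53 × 0.08 = 4.24
Sum = 63.44
63.44 ≥ 50 → Pass

Pass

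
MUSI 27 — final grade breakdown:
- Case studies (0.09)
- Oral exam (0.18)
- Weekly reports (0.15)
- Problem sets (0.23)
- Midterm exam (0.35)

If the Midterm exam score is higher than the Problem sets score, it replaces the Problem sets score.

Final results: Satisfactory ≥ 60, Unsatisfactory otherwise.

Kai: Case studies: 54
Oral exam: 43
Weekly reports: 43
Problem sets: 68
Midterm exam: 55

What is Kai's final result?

Unsatisfactory

Midterm exam (55) ≤ Problem sets (68), so Problem sets stays at 68.
Weighted total:
  Case studies 54 × 0.09 = 4.86
  Oral exam 43 × 0.18 = 7.74
  Weekly reports 43 × 0.15 = 6.45
  Problem sets 68 × 0.23 = 15.64
  Midterm exam 55 × 0.35 = 19.25
Sum = 53.94
53.94 < 60 → Unsatisfactory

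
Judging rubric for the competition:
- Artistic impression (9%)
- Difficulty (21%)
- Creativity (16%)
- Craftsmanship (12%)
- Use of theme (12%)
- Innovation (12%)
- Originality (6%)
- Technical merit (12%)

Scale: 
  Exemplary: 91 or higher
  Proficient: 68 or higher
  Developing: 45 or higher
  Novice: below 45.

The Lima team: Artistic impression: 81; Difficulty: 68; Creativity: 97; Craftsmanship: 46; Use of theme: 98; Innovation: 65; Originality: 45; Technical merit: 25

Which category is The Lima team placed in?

Weighted total:
  Artistic impression 81 × 0.09 = 7.29
  Difficulty 68 × 0.21 = 14.28
  Creativity 97 × 0.16 = 15.52
  Craftsmanship 46 × 0.12 = 5.52
  Use of theme 98 × 0.12 = 11.76
  Innovation 65 × 0.12 = 7.8
  Originality 45 × 0.06 = 2.7
  Technical merit 25 × 0.12 = 3
Sum = 67.87
67.87 is ≥ 45 and < 68 → Developing

Developing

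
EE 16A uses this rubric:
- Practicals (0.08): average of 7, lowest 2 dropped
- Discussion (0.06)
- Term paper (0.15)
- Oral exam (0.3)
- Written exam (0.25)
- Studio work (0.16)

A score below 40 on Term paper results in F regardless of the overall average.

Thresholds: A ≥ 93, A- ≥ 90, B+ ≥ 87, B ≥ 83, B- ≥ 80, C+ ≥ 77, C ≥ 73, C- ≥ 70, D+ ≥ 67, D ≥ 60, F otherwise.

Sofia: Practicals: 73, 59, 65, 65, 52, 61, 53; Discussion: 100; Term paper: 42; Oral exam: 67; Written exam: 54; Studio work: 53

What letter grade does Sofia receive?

Practicals: drop 52, 53 → average of remaining 5 = 323/5 = 64.6
Term paper score 42 ≥ 40: minimum met.
Weighted total:
  Practicals 64.6 × 0.08 = 5.168
  Discussion 100 × 0.06 = 6
  Term paper 42 × 0.15 = 6.3
  Oral exam 67 × 0.3 = 20.1
  Written exam 54 × 0.25 = 13.5
  Studio work 53 × 0.16 = 8.48
Sum = 59.548
59.548 < 60 → F

F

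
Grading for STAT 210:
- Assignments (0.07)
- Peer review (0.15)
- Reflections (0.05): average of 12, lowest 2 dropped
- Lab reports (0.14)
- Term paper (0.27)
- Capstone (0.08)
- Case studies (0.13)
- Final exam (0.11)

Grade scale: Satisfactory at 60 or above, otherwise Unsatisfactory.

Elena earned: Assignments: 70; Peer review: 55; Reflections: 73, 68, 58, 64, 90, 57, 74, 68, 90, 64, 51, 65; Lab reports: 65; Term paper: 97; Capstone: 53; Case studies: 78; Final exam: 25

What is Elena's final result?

Reflections: drop 51, 57 → average of remaining 10 = 714/10 = 71.4
Weighted total:
  Assignments 70 × 0.07 = 4.9
  Peer review 55 × 0.15 = 8.25
  Reflections 71.4 × 0.05 = 3.57
  Lab reports 65 × 0.14 = 9.1
  Term paper 97 × 0.27 = 26.19
  Capstone 53 × 0.08 = 4.24
  Case studies 78 × 0.13 = 10.14
  Final exam 25 × 0.11 = 2.75
Sum = 69.14
69.14 ≥ 60 → Satisfactory

Satisfactory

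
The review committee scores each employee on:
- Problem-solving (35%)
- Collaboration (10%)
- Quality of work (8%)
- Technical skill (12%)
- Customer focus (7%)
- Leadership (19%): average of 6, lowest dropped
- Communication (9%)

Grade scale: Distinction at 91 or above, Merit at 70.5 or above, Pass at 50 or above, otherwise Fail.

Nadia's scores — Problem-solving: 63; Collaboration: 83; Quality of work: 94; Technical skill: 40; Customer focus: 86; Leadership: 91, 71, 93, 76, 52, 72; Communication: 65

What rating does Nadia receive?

Leadership: drop 52 → average of remaining 5 = 403/5 = 80.6
Weighted total:
  Problem-solving 63 × 0.35 = 22.05
  Collaboration 83 × 0.1 = 8.3
  Quality of work 94 × 0.08 = 7.52
  Technical skill 40 × 0.12 = 4.8
  Customer focus 86 × 0.07 = 6.02
  Leadership 80.6 × 0.19 = 15.314
  Communication 65 × 0.09 = 5.85
Sum = 69.854
69.854 is ≥ 50 and < 70.5 → Pass

Pass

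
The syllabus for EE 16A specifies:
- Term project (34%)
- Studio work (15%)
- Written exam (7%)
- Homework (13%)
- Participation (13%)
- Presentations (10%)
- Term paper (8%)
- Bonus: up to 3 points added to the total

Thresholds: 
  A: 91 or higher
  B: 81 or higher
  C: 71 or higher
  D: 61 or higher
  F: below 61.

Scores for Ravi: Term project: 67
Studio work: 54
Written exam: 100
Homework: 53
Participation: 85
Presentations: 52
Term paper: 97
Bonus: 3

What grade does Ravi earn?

Weighted total:
  Term project 67 × 0.34 = 22.78
  Studio work 54 × 0.15 = 8.1
  Written exam 100 × 0.07 = 7
  Homework 53 × 0.13 = 6.89
  Participation 85 × 0.13 = 11.05
  Presentations 52 × 0.1 = 5.2
  Term paper 97 × 0.08 = 7.76
Sum = 68.78
Bonus: 68.78 + 3 = 71.78
71.78 is ≥ 71 and < 81 → C

C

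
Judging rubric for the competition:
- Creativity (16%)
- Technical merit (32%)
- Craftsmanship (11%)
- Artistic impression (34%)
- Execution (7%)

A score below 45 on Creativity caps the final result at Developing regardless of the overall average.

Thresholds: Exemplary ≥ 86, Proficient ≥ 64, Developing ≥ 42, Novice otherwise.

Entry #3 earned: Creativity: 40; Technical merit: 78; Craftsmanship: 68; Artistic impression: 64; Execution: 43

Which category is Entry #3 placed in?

Developing

Creativity score 40 < 45: minimum not met.
Weighted total:
  Creativity 40 × 0.16 = 6.4
  Technical merit 78 × 0.32 = 24.96
  Craftsmanship 68 × 0.11 = 7.48
  Artistic impression 64 × 0.34 = 21.76
  Execution 43 × 0.07 = 3.01
Sum = 63.61
63.61 would be Developing; cap at Developing applies → Developing.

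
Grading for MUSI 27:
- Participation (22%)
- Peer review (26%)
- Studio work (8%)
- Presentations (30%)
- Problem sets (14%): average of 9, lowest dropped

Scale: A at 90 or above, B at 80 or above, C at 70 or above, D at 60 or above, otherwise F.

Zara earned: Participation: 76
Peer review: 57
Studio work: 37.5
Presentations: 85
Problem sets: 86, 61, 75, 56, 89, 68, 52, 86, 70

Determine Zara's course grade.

C

Problem sets: drop 52 → average of remaining 8 = 591/8 = 73.875
Weighted total:
  Participation 76 × 0.22 = 16.72
  Peer review 57 × 0.26 = 14.82
  Studio work 37.5 × 0.08 = 3
  Presentations 85 × 0.3 = 25.5
  Problem sets 73.875 × 0.14 = 10.3425
Sum = 70.3825
70.3825 is ≥ 70 and < 80 → C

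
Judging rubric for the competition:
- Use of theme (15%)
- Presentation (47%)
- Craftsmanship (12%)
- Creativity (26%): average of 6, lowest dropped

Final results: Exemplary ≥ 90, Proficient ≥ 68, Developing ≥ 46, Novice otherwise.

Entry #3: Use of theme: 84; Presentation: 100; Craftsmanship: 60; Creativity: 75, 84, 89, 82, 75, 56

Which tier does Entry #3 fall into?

Proficient

Creativity: drop 56 → average of remaining 5 = 405/5 = 81
Weighted total:
  Use of theme 84 × 0.15 = 12.6
  Presentation 100 × 0.47 = 47
  Craftsmanship 60 × 0.12 = 7.2
  Creativity 81 × 0.26 = 21.06
Sum = 87.86
87.86 is ≥ 68 and < 90 → Proficient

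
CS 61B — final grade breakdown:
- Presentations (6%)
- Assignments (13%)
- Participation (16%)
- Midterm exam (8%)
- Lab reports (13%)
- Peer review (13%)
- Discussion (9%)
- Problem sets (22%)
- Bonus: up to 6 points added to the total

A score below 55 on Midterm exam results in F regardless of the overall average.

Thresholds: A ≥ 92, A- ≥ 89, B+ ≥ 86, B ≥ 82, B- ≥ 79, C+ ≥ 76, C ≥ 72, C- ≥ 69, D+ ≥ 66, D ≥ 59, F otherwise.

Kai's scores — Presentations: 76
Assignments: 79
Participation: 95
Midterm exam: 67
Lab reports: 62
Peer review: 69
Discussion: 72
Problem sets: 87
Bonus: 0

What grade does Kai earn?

Midterm exam score 67 ≥ 55: minimum met.
Weighted total:
  Presentations 76 × 0.06 = 4.56
  Assignments 79 × 0.13 = 10.27
  Participation 95 × 0.16 = 15.2
  Midterm exam 67 × 0.08 = 5.36
  Lab reports 62 × 0.13 = 8.06
  Peer review 69 × 0.13 = 8.97
  Discussion 72 × 0.09 = 6.48
  Problem sets 87 × 0.22 = 19.14
Sum = 78.04
Bonus: 78.04 + 0 = 78.04
78.04 is ≥ 76 and < 79 → C+

C+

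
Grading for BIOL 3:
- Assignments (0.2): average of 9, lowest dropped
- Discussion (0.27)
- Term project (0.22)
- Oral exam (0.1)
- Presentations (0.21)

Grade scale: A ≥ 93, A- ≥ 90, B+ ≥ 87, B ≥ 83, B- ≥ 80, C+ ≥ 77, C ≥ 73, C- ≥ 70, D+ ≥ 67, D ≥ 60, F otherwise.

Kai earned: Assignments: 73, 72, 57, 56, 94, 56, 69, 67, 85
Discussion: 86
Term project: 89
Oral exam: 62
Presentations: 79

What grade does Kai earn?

C+

Assignments: drop 56 → average of remaining 8 = 573/8 = 71.625
Weighted total:
  Assignments 71.625 × 0.2 = 14.325
  Discussion 86 × 0.27 = 23.22
  Term project 89 × 0.22 = 19.58
  Oral exam 62 × 0.1 = 6.2
  Presentations 79 × 0.21 = 16.59
Sum = 79.915
79.915 is ≥ 77 and < 80 → C+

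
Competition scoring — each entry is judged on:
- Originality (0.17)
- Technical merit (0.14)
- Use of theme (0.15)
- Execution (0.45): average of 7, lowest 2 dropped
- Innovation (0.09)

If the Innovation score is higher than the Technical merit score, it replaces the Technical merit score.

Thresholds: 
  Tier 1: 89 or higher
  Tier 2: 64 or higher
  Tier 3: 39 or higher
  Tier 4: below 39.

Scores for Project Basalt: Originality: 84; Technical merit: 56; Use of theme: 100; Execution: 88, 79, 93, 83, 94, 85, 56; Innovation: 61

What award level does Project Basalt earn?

Execution: drop 56, 79 → average of remaining 5 = 443/5 = 88.6
Innovation (61) > Technical merit (56), so Technical merit counts as 61.
Weighted total:
  Originality 84 × 0.17 = 14.28
  Technical merit 61 × 0.14 = 8.54
  Use of theme 100 × 0.15 = 15
  Execution 88.6 × 0.45 = 39.87
  Innovation 61 × 0.09 = 5.49
Sum = 83.18
83.18 is ≥ 64 and < 89 → Tier 2

Tier 2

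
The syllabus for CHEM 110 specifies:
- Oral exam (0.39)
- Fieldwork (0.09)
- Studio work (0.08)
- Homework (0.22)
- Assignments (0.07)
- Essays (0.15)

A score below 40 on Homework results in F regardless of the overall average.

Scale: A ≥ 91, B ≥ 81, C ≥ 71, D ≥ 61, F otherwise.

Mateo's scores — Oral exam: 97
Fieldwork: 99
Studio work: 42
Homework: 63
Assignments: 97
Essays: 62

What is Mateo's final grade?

C

Homework score 63 ≥ 40: minimum met.
Weighted total:
  Oral exam 97 × 0.39 = 37.83
  Fieldwork 99 × 0.09 = 8.91
  Studio work 42 × 0.08 = 3.36
  Homework 63 × 0.22 = 13.86
  Assignments 97 × 0.07 = 6.79
  Essays 62 × 0.15 = 9.3
Sum = 80.05
80.05 is ≥ 71 and < 81 → C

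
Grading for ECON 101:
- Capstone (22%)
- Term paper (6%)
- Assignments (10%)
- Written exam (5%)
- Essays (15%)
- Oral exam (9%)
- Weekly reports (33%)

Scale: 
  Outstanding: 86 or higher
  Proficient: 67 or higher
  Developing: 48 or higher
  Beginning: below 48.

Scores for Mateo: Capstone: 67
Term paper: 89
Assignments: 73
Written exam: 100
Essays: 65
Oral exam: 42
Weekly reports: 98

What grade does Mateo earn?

Weighted total:
  Capstone 67 × 0.22 = 14.74
  Term paper 89 × 0.06 = 5.34
  Assignments 73 × 0.1 = 7.3
  Written exam 100 × 0.05 = 5
  Essays 65 × 0.15 = 9.75
  Oral exam 42 × 0.09 = 3.78
  Weekly reports 98 × 0.33 = 32.34
Sum = 78.25
78.25 is ≥ 67 and < 86 → Proficient

Proficient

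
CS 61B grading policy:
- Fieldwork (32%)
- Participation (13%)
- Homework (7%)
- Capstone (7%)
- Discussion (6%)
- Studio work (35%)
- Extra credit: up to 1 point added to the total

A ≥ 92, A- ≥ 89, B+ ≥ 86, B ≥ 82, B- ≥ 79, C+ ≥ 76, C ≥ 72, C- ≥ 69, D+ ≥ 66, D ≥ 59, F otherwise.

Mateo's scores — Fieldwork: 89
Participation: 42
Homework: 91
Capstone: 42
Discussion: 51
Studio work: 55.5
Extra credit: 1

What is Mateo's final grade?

D+

Weighted total:
  Fieldwork 89 × 0.32 = 28.48
  Participation 42 × 0.13 = 5.46
  Homework 91 × 0.07 = 6.37
  Capstone 42 × 0.07 = 2.94
  Discussion 51 × 0.06 = 3.06
  Studio work 55.5 × 0.35 = 19.425
Sum = 65.735
Extra credit: 65.735 + 1 = 66.735
66.735 is ≥ 66 and < 69 → D+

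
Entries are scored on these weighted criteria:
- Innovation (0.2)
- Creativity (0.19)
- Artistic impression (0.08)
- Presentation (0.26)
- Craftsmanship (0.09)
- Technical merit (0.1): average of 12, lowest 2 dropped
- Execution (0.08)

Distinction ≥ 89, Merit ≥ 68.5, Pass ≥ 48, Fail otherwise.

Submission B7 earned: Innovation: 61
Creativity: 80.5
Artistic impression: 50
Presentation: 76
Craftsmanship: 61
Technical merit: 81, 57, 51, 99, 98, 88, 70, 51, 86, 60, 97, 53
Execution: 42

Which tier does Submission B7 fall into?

Technical merit: drop 51, 51 → average of remaining 10 = 789/10 = 78.9
Weighted total:
  Innovation 61 × 0.2 = 12.2
  Creativity 80.5 × 0.19 = 15.295
  Artistic impression 50 × 0.08 = 4
  Presentation 76 × 0.26 = 19.76
  Craftsmanship 61 × 0.09 = 5.49
  Technical merit 78.9 × 0.1 = 7.89
  Execution 42 × 0.08 = 3.36
Sum = 67.995
67.995 is ≥ 48 and < 68.5 → Pass

Pass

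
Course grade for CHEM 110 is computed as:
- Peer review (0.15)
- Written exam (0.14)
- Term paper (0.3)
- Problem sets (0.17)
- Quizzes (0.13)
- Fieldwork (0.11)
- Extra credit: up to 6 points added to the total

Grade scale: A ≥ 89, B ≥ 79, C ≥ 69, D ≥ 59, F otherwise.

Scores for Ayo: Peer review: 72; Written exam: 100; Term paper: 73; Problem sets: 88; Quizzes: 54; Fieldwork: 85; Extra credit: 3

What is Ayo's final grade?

B

Weighted total:
  Peer review 72 × 0.15 = 10.8
  Written exam 100 × 0.14 = 14
  Term paper 73 × 0.3 = 21.9
  Problem sets 88 × 0.17 = 14.96
  Quizzes 54 × 0.13 = 7.02
  Fieldwork 85 × 0.11 = 9.35
Sum = 78.03
Extra credit: 78.03 + 3 = 81.03
81.03 is ≥ 79 and < 89 → B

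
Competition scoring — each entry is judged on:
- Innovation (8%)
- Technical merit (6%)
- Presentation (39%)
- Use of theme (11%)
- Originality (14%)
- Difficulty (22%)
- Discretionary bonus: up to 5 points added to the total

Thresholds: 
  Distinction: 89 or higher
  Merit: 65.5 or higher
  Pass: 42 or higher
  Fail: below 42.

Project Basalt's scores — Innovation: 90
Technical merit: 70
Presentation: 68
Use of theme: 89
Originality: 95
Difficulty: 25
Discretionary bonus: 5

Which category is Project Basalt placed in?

Merit

Weighted total:
  Innovation 90 × 0.08 = 7.2
  Technical merit 70 × 0.06 = 4.2
  Presentation 68 × 0.39 = 26.52
  Use of theme 89 × 0.11 = 9.79
  Originality 95 × 0.14 = 13.3
  Difficulty 25 × 0.22 = 5.5
Sum = 66.51
Discretionary bonus: 66.51 + 5 = 71.51
71.51 is ≥ 65.5 and < 89 → Merit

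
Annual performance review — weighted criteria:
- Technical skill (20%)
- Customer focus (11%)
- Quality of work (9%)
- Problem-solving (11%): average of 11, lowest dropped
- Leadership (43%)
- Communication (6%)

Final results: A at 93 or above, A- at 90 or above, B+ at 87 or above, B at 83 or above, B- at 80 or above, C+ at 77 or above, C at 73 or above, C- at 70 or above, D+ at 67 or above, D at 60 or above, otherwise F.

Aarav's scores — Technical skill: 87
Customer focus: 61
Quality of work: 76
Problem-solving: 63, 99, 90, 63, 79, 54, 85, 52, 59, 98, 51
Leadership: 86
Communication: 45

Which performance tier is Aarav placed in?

Problem-solving: drop 51 → average of remaining 10 = 742/10 = 74.2
Weighted total:
  Technical skill 87 × 0.2 = 17.4
  Customer focus 61 × 0.11 = 6.71
  Quality of work 76 × 0.09 = 6.84
  Problem-solving 74.2 × 0.11 = 8.162
  Leadership 86 × 0.43 = 36.98
  Communication 45 × 0.06 = 2.7
Sum = 78.792
78.792 is ≥ 77 and < 80 → C+

C+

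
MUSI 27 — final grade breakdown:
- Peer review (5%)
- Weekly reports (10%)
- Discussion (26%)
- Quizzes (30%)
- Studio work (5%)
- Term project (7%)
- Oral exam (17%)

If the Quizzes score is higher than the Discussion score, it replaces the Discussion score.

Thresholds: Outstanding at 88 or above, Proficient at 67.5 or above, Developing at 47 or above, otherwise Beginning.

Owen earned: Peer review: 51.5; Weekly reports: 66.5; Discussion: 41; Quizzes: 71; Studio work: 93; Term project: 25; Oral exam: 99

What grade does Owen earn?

Proficient

Quizzes (71) > Discussion (41), so Discussion counts as 71.
Weighted total:
  Peer review 51.5 × 0.05 = 2.575
  Weekly reports 66.5 × 0.1 = 6.65
  Discussion 71 × 0.26 = 18.46
  Quizzes 71 × 0.3 = 21.3
  Studio work 93 × 0.05 = 4.65
  Term project 25 × 0.07 = 1.75
  Oral exam 99 × 0.17 = 16.83
Sum = 72.215
72.215 is ≥ 67.5 and < 88 → Proficient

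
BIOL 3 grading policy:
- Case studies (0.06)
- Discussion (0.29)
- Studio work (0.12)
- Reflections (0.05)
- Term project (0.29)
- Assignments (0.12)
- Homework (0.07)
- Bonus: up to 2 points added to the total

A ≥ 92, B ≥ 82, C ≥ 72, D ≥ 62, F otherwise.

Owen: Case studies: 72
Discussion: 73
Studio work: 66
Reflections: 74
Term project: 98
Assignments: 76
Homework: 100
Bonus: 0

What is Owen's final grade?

C

Weighted total:
  Case studies 72 × 0.06 = 4.32
  Discussion 73 × 0.29 = 21.17
  Studio work 66 × 0.12 = 7.92
  Reflections 74 × 0.05 = 3.7
  Term project 98 × 0.29 = 28.42
  Assignments 76 × 0.12 = 9.12
  Homework 100 × 0.07 = 7
Sum = 81.65
Bonus: 81.65 + 0 = 81.65
81.65 is ≥ 72 and < 82 → C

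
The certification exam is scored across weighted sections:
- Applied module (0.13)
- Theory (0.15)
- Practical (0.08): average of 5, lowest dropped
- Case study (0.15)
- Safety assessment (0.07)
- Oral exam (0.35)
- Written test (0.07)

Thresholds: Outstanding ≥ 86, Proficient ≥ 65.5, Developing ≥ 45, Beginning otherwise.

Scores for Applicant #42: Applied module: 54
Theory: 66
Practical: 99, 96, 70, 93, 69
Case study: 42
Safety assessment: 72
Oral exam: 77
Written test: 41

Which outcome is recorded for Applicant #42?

Developing

Practical: drop 69 → average of remaining 4 = 358/4 = 89.5
Weighted total:
  Applied module 54 × 0.13 = 7.02
  Theory 66 × 0.15 = 9.9
  Practical 89.5 × 0.08 = 7.16
  Case study 42 × 0.15 = 6.3
  Safety assessment 72 × 0.07 = 5.04
  Oral exam 77 × 0.35 = 26.95
  Written test 41 × 0.07 = 2.87
Sum = 65.24
65.24 is ≥ 45 and < 65.5 → Developing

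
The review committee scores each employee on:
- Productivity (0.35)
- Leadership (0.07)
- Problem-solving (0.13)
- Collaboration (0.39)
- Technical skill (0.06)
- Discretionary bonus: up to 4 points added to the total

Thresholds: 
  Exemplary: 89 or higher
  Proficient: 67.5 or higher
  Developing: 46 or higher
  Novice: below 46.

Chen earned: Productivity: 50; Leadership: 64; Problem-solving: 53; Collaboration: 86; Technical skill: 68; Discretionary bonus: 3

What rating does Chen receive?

Proficient

Weighted total:
  Productivity 50 × 0.35 = 17.5
  Leadership 64 × 0.07 = 4.48
  Problem-solving 53 × 0.13 = 6.89
  Collaboration 86 × 0.39 = 33.54
  Technical skill 68 × 0.06 = 4.08
Sum = 66.49
Discretionary bonus: 66.49 + 3 = 69.49
69.49 is ≥ 67.5 and < 89 → Proficient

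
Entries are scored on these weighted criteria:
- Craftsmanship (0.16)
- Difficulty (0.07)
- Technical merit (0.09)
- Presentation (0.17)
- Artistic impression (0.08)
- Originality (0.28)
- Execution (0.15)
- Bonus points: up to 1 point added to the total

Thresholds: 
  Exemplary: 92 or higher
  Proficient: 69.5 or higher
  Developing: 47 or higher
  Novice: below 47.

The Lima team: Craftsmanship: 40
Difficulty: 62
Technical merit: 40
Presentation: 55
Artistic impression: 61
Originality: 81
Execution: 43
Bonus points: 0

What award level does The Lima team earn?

Developing

Weighted total:
  Craftsmanship 40 × 0.16 = 6.4
  Difficulty 62 × 0.07 = 4.34
  Technical merit 40 × 0.09 = 3.6
  Presentation 55 × 0.17 = 9.35
  Artistic impression 61 × 0.08 = 4.88
  Originality 81 × 0.28 = 22.68
  Execution 43 × 0.15 = 6.45
Sum = 57.7
Bonus points: 57.7 + 0 = 57.7
57.7 is ≥ 47 and < 69.5 → Developing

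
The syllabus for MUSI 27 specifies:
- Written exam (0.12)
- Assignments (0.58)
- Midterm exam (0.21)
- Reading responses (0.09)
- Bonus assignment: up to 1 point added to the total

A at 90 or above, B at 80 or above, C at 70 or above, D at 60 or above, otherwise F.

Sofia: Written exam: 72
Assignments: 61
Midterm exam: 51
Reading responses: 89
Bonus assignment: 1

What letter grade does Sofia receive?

D

Weighted total:
  Written exam 72 × 0.12 = 8.64
  Assignments 61 × 0.58 = 35.38
  Midterm exam 51 × 0.21 = 10.71
  Reading responses 89 × 0.09 = 8.01
Sum = 62.74
Bonus assignment: 62.74 + 1 = 63.74
63.74 is ≥ 60 and < 70 → D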